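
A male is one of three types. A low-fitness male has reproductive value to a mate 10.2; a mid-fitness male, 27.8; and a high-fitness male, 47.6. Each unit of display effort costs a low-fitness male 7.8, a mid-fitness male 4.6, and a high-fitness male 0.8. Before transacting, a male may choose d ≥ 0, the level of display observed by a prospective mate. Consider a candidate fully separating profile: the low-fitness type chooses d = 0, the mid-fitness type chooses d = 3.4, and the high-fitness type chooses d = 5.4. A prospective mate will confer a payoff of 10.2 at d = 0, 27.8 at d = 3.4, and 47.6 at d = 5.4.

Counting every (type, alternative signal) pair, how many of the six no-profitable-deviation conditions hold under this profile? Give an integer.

Low-fitness (own payoff 10.2): to d=3.4 gives 27.8 − 7.8×3.4 = 1.28 → no gain ✓; to d=5.4 gives 47.6 − 7.8×5.4 = 5.48 → no gain ✓.
High-fitness (own payoff 47.6 − 0.8×5.4 = 43.28): to d=0 gives 10.2 → no gain ✓; to d=3.4 gives 27.8 − 0.8×3.4 = 25.08 → no gain ✓.
Mid-fitness (own payoff 27.8 − 4.6×3.4 = 12.16): to d=0 gives 10.2 → no gain ✓; to d=5.4 gives 47.6 − 4.6×5.4 = 22.76 → profitable ✗.
5 of the 6 constraints hold; not an equilibrium.

5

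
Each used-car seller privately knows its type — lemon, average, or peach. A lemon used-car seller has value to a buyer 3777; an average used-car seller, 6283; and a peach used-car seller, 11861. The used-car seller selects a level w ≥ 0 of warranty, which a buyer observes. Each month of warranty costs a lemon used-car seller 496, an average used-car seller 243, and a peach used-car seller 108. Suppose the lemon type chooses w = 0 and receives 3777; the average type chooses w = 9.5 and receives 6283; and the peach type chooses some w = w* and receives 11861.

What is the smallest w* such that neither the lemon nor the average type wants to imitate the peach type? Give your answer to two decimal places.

Average type (on-path payoff 6283 − 243×9.5 = 3974.5) won't mimic when 3974.5 ≥ 11861 − 243·w*, i.e. w* ≥ 32.45.
Lemon type (on-path payoff 3777) won't mimic when 3777 ≥ 11861 − 496·w*, i.e. w* ≥ 16.30.
Both must hold, so w* = max(16.30, 32.45) = 32.45. The average type's constraint binds.

32.45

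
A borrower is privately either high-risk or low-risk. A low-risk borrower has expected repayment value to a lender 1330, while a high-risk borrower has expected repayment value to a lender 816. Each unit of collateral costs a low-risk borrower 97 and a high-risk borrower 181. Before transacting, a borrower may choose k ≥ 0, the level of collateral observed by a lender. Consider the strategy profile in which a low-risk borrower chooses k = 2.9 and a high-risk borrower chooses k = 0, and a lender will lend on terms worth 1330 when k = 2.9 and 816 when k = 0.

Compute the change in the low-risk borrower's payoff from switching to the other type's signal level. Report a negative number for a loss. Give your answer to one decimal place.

Playing k = 2.9 the low-risk borrower receives 1330 − 97 × 2.9 = 1048.7.
Deviating to k = 0 yields 816 instead.
Gain from deviating: 816 − 1048.7 = -232.7.
The gain is negative, so the low-risk type's incentive-compatibility constraint is satisfied.

-232.7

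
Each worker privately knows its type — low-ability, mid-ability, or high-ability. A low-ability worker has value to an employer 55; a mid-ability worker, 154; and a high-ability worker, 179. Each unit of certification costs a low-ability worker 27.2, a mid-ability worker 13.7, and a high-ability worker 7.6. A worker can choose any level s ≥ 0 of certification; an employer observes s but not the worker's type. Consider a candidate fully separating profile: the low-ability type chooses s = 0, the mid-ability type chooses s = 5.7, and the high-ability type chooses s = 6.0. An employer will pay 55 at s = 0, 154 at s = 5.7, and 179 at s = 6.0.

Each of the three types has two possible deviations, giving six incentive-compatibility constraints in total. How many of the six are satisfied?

Mid-ability (own payoff 154 − 13.7×5.7 = 75.91): to s=0 gives 55 → no gain ✓; to s=6.0 gives 179 − 13.7×6.0 = 96.8 → profitable ✗.
High-ability (own payoff 179 − 7.6×6.0 = 133.4): to s=0 gives 55 → no gain ✓; to s=5.7 gives 154 − 7.6×5.7 = 110.68 → no gain ✓.
Low-ability (own payoff 55): to s=5.7 gives 154 − 27.2×5.7 = -1.04 → no gain ✓; to s=6.0 gives 179 − 27.2×6.0 = 15.8 → no gain ✓.
5 of the 6 constraints hold; not an equilibrium.

5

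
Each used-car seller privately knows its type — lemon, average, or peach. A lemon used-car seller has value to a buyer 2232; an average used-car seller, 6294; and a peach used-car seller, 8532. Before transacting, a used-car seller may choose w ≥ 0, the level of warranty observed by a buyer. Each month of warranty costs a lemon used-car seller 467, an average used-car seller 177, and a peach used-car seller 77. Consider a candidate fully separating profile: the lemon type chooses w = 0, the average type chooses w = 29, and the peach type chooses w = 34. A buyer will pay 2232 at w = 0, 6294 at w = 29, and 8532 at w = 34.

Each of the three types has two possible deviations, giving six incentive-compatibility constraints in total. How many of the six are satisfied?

Average (own payoff 6294 − 177×29 = 1161): to w=0 gives 2232 → profitable ✗; to w=34 gives 8532 − 177×34 = 2514 → profitable ✗.
Peach (own payoff 8532 − 77×34 = 5914): to w=0 gives 2232 → no gain ✓; to w=29 gives 6294 − 77×29 = 4061 → no gain ✓.
Lemon (own payoff 2232): to w=29 gives 6294 − 467×29 = -7249 → no gain ✓; to w=34 gives 8532 − 467×34 = -7346 → no gain ✓.
4 of the 6 constraints hold; not an equilibrium.

4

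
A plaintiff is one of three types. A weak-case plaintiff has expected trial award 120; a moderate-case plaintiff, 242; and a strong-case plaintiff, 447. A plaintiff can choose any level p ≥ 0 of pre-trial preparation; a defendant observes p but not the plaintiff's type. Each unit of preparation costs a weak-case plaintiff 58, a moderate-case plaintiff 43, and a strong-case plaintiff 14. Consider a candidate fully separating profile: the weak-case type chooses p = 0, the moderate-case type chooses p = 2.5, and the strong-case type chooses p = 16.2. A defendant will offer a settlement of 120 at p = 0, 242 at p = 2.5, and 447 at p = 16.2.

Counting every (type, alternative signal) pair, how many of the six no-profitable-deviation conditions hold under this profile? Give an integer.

6

Strong-case (own payoff 447 − 14×16.2 = 220.2): to p=0 gives 120 → no gain ✓; to p=2.5 gives 242 − 14×2.5 = 207 → no gain ✓.
Moderate-case (own payoff 242 − 43×2.5 = 134.5): to p=0 gives 120 → no gain ✓; to p=16.2 gives 447 − 43×16.2 = -249.6 → no gain ✓.
Weak-case (own payoff 120): to p=2.5 gives 242 − 58×2.5 = 97 → no gain ✓; to p=16.2 gives 447 − 58×16.2 = -492.6 → no gain ✓.
6 of the 6 constraints hold; this profile is a separating equilibrium.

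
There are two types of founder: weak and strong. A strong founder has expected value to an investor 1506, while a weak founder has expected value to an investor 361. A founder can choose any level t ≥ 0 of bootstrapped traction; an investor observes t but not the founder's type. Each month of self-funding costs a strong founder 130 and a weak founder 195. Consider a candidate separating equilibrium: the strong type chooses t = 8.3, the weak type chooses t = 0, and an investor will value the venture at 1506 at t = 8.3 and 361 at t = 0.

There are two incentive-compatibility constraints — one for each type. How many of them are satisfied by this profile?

2

Weak type: stay at 0 → 361; mimic → 1506 − 195 × 8.3 = -112.5. IC holds (361 ≥ -112.5).
Strong type: signal → 1506 − 130 × 8.3 = 427; deviate to 0 → 361. IC holds (427 ≥ 361).
2 of 2 constraints hold, so this is a separating equilibrium.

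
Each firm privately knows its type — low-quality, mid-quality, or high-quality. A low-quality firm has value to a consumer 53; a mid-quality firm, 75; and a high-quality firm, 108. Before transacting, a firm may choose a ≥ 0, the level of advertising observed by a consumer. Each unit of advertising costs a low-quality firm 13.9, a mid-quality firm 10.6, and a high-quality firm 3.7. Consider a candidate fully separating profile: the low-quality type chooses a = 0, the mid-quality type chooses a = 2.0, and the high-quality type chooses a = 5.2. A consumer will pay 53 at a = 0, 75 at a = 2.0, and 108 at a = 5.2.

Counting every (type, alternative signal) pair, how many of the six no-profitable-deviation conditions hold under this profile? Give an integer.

6

High-quality (own payoff 108 − 3.7×5.2 = 88.76): to a=0 gives 53 → no gain ✓; to a=2.0 gives 75 − 3.7×2.0 = 67.6 → no gain ✓.
Low-quality (own payoff 53): to a=2.0 gives 75 − 13.9×2.0 = 47.2 → no gain ✓; to a=5.2 gives 108 − 13.9×5.2 = 35.72 → no gain ✓.
Mid-quality (own payoff 75 − 10.6×2.0 = 53.8): to a=0 gives 53 → no gain ✓; to a=5.2 gives 108 − 10.6×5.2 = 52.88 → no gain ✓.
6 of the 6 constraints hold; this profile is a separating equilibrium.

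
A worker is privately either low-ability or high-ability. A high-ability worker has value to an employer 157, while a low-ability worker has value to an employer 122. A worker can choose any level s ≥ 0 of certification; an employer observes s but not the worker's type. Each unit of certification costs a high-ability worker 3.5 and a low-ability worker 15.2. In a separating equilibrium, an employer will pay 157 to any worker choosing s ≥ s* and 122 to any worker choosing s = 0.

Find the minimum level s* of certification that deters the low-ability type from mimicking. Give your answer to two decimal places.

A low-ability worker choosing s = 0 receives 122.
Imitating at s* instead would pay 157 at cost 15.2·s*, netting 157 − 15.2·s*.
Indifference: 122 = 157 − 15.2·s*, so s* = (157 − 122) / 15.2 ≈ 2.30.
This is the low-ability type's binding incentive-compatibility constraint; any s ≥ 2.30 sustains separation on that side.

2.30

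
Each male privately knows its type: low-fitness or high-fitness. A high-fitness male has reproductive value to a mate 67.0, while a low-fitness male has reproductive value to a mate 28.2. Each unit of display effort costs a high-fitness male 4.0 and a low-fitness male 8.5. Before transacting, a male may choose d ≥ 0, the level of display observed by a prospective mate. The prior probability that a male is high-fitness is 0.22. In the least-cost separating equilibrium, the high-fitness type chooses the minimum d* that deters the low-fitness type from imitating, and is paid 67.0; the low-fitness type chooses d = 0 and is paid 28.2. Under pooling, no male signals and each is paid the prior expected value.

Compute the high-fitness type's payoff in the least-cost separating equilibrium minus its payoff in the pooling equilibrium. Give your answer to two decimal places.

Least-cost separating signal: d* solves 28.2 = 67.0 − 8.5·d*, so d* = (67.0 − 28.2)/8.5 ≈ 4.5647.
High-fitness type's separating payoff: 67.0 − 4.0 × d* = 67.0 − 4.0 × (67.0 − 28.2)/8.5 = 67.0 − 155.2/8.5 ≈ 48.7412.
Pooling payoff: 0.22 × 67.0 + 0.78 × 28.2 = 36.736.
Difference: 48.7412 − 36.736 = 12.0052, i.e. 12.01 to two decimal places.
The high-fitness type prefers to separate.

12.01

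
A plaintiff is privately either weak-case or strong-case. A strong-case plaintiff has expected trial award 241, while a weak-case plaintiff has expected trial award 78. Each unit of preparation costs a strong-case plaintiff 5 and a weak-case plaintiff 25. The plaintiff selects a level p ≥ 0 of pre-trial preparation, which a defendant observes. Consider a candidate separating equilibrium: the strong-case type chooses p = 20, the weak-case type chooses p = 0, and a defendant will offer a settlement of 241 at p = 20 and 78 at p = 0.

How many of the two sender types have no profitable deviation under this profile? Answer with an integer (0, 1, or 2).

Strong-case type: signal → 241 − 5 × 20 = 141; deviate to 0 → 78. IC holds (141 ≥ 78).
Weak-case type: stay at 0 → 78; mimic → 241 − 25 × 20 = -259. IC holds (78 ≥ -259).
2 of 2 constraints hold, so this is a separating equilibrium.

2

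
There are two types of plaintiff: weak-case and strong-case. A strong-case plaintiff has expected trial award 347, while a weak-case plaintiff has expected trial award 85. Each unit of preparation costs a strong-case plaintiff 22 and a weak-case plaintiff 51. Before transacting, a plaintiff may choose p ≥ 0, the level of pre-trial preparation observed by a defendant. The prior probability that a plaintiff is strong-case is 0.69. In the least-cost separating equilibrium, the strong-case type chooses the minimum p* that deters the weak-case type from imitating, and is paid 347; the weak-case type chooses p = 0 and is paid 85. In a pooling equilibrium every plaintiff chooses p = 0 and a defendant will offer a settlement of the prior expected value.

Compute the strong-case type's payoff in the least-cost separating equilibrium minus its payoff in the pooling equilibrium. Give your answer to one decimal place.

Least-cost separating signal: p* solves 85 = 347 − 51·p*, so p* = (347 − 85)/51 ≈ 5.1373.
Strong-case type's separating payoff: 347 − 22 × p* = 347 − 22 × (347 − 85)/51 = 347 − 5764/51 ≈ 233.980.
Pooling payoff: 0.69 × 347 + 0.31 × 85 = 265.78.
Difference: 233.980 − 265.78 = -31.8.
The strong-case type would prefer the pooling outcome.

-31.8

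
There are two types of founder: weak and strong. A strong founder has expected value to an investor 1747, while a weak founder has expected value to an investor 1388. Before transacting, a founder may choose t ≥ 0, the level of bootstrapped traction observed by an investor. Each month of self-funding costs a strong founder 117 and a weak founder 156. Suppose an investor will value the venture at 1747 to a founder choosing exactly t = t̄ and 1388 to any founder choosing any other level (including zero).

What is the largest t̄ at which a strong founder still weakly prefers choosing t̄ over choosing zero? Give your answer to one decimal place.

Choosing t̄ yields the strong type 1747 − 117·t̄; choosing zero yields 1388.
The strong type is indifferent at 1747 − 117·t̄ = 1388, i.e. t̄ = (1747 − 1388) / 117 ≈ 3.1.
For any t̄ above 3.1 the strong type would rather pool at zero, so separation collapses.

3.1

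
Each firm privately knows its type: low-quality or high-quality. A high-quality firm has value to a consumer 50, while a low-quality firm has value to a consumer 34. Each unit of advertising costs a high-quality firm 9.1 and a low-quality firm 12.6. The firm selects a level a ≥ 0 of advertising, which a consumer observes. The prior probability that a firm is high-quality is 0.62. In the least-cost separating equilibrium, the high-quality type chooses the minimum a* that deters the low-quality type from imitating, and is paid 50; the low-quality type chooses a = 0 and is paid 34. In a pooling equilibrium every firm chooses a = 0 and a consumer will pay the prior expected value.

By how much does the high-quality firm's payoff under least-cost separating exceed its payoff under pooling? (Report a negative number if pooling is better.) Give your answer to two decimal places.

-5.48

Least-cost separating signal: a* solves 34 = 50 − 12.6·a*, so a* = (50 − 34)/12.6 ≈ 1.2698.
High-quality type's separating payoff: 50 − 9.1 × a* = 50 − 9.1 × (50 − 34)/12.6 = 50 − 145.6/12.6 ≈ 38.4444.
Pooling payoff: 0.62 × 50 + 0.38 × 34 = 43.92.
Difference: 38.4444 − 43.92 = -5.4756, i.e. -5.48 to two decimal places.
The high-quality type would prefer the pooling outcome.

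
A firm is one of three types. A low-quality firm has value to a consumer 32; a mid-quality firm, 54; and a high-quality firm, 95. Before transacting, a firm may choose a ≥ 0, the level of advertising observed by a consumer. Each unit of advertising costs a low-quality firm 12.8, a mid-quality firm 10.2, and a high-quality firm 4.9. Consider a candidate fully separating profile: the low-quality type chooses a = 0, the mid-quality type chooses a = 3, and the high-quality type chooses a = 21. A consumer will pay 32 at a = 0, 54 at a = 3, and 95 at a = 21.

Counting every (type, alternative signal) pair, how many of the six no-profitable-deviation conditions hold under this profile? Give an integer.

Low-quality (own payoff 32): to a=3 gives 54 − 12.8×3 = 15.6 → no gain ✓; to a=21 gives 95 − 12.8×21 = -173.8 → no gain ✓.
Mid-quality (own payoff 54 − 10.2×3 = 23.4): to a=0 gives 32 → profitable ✗; to a=21 gives 95 − 10.2×21 = -119.2 → no gain ✓.
High-quality (own payoff 95 − 4.9×21 = -7.9): to a=0 gives 32 → profitable ✗; to a=3 gives 54 − 4.9×3 = 39.3 → profitable ✗.
3 of the 6 constraints hold; not an equilibrium.

3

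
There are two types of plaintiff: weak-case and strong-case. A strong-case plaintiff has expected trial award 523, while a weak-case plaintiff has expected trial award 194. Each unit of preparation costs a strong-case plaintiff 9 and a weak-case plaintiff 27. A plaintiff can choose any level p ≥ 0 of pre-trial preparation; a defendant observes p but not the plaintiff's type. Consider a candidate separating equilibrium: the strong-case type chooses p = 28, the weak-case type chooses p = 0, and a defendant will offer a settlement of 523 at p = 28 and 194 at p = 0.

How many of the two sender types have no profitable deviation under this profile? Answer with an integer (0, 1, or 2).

2

Strong-case type: signal → 523 − 9 × 28 = 271; deviate to 0 → 194. IC holds (271 ≥ 194).
Weak-case type: stay at 0 → 194; mimic → 523 − 27 × 28 = -233. IC holds (194 ≥ -233).
2 of 2 constraints hold, so this is a separating equilibrium.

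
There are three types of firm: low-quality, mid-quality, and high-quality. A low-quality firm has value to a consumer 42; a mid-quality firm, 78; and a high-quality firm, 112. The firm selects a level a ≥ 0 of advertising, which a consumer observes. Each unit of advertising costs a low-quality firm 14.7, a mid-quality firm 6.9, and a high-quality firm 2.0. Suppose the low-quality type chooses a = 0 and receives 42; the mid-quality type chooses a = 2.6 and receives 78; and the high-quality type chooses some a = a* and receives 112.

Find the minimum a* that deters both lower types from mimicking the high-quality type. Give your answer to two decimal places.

Low-quality type (on-path payoff 42) won't mimic when 42 ≥ 112 − 14.7·a*, i.e. a* ≥ 4.76.
Mid-quality type (on-path payoff 78 − 6.9×2.6 = 60.06) won't mimic when 60.06 ≥ 112 − 6.9·a*, i.e. a* ≥ 7.53.
Both must hold, so a* = max(4.76, 7.53) = 7.53. The mid-quality type's constraint binds.

7.53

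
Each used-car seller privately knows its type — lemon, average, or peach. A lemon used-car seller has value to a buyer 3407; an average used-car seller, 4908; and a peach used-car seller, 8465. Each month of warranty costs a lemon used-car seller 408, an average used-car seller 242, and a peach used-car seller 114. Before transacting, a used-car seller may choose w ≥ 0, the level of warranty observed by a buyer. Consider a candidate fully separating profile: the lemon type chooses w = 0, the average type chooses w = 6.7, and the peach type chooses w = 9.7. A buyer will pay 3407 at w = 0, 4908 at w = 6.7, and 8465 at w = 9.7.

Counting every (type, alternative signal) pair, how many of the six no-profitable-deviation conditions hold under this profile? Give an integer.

3

Average (own payoff 4908 − 242×6.7 = 3286.6): to w=0 gives 3407 → profitable ✗; to w=9.7 gives 8465 − 242×9.7 = 6117.6 → profitable ✗.
Peach (own payoff 8465 − 114×9.7 = 7359.2): to w=0 gives 3407 → no gain ✓; to w=6.7 gives 4908 − 114×6.7 = 4144.2 → no gain ✓.
Lemon (own payoff 3407): to w=6.7 gives 4908 − 408×6.7 = 2174.4 → no gain ✓; to w=9.7 gives 8465 − 408×9.7 = 4507.4 → profitable ✗.
3 of the 6 constraints hold; not an equilibrium.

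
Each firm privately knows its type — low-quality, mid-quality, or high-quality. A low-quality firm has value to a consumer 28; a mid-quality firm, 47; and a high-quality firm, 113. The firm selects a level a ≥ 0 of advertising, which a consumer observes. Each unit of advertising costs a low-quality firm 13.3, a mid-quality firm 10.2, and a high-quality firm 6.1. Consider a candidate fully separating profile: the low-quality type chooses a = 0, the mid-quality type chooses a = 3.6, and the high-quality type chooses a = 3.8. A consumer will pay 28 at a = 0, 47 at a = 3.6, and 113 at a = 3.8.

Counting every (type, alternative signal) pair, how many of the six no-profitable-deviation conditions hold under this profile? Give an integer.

Low-quality (own payoff 28): to a=3.6 gives 47 − 13.3×3.6 = -0.88 → no gain ✓; to a=3.8 gives 113 − 13.3×3.8 = 62.46 → profitable ✗.
High-quality (own payoff 113 − 6.1×3.8 = 89.82): to a=0 gives 28 → no gain ✓; to a=3.6 gives 47 − 6.1×3.6 = 25.04 → no gain ✓.
Mid-quality (own payoff 47 − 10.2×3.6 = 10.28): to a=0 gives 28 → profitable ✗; to a=3.8 gives 113 − 10.2×3.8 = 74.24 → profitable ✗.
3 of the 6 constraints hold; not an equilibrium.

3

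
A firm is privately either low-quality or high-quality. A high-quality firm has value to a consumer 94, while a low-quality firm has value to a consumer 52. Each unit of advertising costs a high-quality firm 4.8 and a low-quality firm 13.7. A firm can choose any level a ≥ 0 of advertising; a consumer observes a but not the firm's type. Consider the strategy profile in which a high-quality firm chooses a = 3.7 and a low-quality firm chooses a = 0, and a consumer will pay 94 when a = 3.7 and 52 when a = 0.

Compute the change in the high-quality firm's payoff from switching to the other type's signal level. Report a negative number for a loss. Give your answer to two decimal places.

-24.24

Playing a = 3.7 the high-quality firm receives 94 − 4.8 × 3.7 = 76.24.
Deviating to a = 0 yields 52 instead.
Gain from deviating: 52 − 76.24 = -24.24.
The gain is negative, so the high-quality type's incentive-compatibility constraint is satisfied.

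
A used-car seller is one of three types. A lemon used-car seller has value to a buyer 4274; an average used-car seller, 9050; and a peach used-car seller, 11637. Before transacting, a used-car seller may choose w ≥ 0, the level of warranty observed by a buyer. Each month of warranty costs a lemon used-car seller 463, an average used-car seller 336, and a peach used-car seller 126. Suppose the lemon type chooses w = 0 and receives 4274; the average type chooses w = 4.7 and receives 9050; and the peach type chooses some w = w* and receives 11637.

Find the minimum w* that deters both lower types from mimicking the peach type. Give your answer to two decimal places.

15.90

Lemon type (on-path payoff 4274) won't mimic when 4274 ≥ 11637 − 463·w*, i.e. w* ≥ 15.90.
Average type (on-path payoff 9050 − 336×4.7 = 7470.8) won't mimic when 7470.8 ≥ 11637 − 336·w*, i.e. w* ≥ 12.40.
Both must hold, so w* = max(15.90, 12.40) = 15.90. The lemon type's constraint binds.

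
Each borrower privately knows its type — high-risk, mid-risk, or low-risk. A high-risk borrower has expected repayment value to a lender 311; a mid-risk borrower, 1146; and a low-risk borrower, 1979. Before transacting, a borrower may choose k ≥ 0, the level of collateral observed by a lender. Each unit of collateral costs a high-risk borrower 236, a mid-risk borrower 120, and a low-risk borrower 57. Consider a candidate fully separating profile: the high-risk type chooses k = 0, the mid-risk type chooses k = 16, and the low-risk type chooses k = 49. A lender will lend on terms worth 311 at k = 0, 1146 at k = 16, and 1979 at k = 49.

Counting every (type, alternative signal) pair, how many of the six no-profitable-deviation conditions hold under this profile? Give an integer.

Low-risk (own payoff 1979 − 57×49 = -814): to k=0 gives 311 → profitable ✗; to k=16 gives 1146 − 57×16 = 234 → profitable ✗.
High-risk (own payoff 311): to k=16 gives 1146 − 236×16 = -2630 → no gain ✓; to k=49 gives 1979 − 236×49 = -9585 → no gain ✓.
Mid-risk (own payoff 1146 − 120×16 = -774): to k=0 gives 311 → profitable ✗; to k=49 gives 1979 − 120×49 = -3901 → no gain ✓.
3 of the 6 constraints hold; not an equilibrium.

3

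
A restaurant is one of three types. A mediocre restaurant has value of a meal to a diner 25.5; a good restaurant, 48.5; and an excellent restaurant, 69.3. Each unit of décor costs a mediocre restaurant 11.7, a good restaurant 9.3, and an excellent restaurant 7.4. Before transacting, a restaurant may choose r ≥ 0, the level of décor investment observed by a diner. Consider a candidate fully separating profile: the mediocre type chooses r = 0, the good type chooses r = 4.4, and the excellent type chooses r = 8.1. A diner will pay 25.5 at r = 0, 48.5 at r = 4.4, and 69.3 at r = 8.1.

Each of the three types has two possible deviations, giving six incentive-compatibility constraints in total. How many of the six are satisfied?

Mediocre (own payoff 25.5): to r=4.4 gives 48.5 − 11.7×4.4 = -2.98 → no gain ✓; to r=8.1 gives 69.3 − 11.7×8.1 = -25.47 → no gain ✓.
Excellent (own payoff 69.3 − 7.4×8.1 = 9.36): to r=0 gives 25.5 → profitable ✗; to r=4.4 gives 48.5 − 7.4×4.4 = 15.94 → profitable ✗.
Good (own payoff 48.5 − 9.3×4.4 = 7.58): to r=0 gives 25.5 → profitable ✗; to r=8.1 gives 69.3 − 9.3×8.1 = -6.03 → no gain ✓.
3 of the 6 constraints hold; not an equilibrium.

3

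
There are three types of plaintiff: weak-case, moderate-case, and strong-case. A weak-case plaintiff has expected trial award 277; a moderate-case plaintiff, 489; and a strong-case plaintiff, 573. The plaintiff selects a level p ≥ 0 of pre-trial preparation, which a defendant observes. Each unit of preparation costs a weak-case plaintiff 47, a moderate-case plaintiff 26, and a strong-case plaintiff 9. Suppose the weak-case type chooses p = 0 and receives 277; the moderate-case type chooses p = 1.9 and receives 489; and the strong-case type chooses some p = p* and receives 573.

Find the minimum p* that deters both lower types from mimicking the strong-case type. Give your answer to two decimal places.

Moderate-case type (on-path payoff 489 − 26×1.9 = 439.6) won't mimic when 439.6 ≥ 573 − 26·p*, i.e. p* ≥ 5.13.
Weak-case type (on-path payoff 277) won't mimic when 277 ≥ 573 − 47·p*, i.e. p* ≥ 6.30.
Both must hold, so p* = max(6.30, 5.13) = 6.30. The weak-case type's constraint binds.

6.30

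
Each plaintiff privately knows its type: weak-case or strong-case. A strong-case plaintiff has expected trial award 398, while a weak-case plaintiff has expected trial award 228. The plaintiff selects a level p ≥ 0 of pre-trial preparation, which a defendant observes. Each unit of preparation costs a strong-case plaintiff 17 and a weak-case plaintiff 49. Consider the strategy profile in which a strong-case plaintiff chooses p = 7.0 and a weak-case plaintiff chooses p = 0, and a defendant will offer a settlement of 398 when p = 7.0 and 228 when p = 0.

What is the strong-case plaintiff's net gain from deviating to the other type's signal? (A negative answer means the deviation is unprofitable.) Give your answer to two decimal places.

-51.00

Playing p = 7.0 the strong-case plaintiff receives 398 − 17 × 7.0 = 279.
Deviating to p = 0 yields 228 instead.
Gain from deviating: 228 − 279 = -51.00.
The gain is negative, so the strong-case type's incentive-compatibility constraint is satisfied.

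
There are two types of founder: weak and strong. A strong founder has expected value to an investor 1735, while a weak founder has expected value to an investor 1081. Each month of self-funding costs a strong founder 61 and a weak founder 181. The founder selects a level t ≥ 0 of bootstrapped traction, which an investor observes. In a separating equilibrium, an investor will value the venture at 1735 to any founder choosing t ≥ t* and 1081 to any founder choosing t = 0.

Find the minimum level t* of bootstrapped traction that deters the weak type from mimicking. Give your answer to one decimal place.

A weak founder choosing t = 0 receives 1081.
Imitating at t* instead would pay 1735 at cost 181·t*, netting 1735 − 181·t*.
Indifference: 1081 = 1735 − 181·t*, so t* = (1735 − 1081) / 181 ≈ 3.6.
This is the weak type's binding incentive-compatibility constraint; any t ≥ 3.6 sustains separation on that side.

3.6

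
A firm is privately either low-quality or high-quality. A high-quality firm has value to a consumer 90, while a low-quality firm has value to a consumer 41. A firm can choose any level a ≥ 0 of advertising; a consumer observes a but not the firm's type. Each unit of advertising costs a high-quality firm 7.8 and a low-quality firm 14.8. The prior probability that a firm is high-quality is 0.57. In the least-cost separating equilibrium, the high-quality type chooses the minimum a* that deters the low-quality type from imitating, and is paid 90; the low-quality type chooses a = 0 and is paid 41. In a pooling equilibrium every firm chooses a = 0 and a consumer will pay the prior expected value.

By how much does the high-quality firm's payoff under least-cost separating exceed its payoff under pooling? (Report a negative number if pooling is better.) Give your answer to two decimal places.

-4.75

Least-cost separating signal: a* solves 41 = 90 − 14.8·a*, so a* = (90 − 41)/14.8 ≈ 3.3108.
High-quality type's separating payoff: 90 − 7.8 × a* = 90 − 7.8 × (90 − 41)/14.8 = 90 − 382.2/14.8 ≈ 64.1757.
Pooling payoff: 0.57 × 90 + 0.43 × 41 = 68.93.
Difference: 64.1757 − 68.93 = -4.7543, i.e. -4.75 to two decimal places.
The high-quality type would prefer the pooling outcome.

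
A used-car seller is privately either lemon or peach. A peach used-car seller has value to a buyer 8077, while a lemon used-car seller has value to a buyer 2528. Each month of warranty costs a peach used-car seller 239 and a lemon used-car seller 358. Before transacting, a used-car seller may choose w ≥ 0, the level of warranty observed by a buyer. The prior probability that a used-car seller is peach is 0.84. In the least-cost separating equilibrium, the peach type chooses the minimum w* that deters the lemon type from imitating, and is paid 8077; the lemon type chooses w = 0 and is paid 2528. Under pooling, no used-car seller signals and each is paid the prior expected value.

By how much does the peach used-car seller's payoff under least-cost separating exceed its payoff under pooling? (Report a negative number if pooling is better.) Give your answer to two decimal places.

Least-cost separating signal: w* solves 2528 = 8077 − 358·w*, so w* = (8077 − 2528)/358 = 15.5.
Peach type's separating payoff: 8077 − 239 × w* = 8077 − 239 × (8077 − 2528)/358 = 8077 − 1326211/358 = 4372.5.
Pooling payoff: 0.84 × 8077 + 0.16 × 2528 = 7189.16.
Difference: 4372.5 − 7189.16 = -2816.66.
The peach type would prefer the pooling outcome.

-2816.66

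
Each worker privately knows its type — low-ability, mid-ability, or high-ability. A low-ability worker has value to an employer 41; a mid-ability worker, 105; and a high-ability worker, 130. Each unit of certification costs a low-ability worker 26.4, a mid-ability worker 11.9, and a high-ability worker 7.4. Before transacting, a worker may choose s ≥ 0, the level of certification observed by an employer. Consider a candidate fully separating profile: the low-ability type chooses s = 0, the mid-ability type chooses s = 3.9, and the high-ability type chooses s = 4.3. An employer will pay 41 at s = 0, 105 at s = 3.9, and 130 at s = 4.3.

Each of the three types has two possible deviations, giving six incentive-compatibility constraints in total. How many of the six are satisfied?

5

Mid-ability (own payoff 105 − 11.9×3.9 = 58.59): to s=0 gives 41 → no gain ✓; to s=4.3 gives 130 − 11.9×4.3 = 78.83 → profitable ✗.
High-ability (own payoff 130 − 7.4×4.3 = 98.18): to s=0 gives 41 → no gain ✓; to s=3.9 gives 105 − 7.4×3.9 = 76.14 → no gain ✓.
Low-ability (own payoff 41): to s=3.9 gives 105 − 26.4×3.9 = 2.04 → no gain ✓; to s=4.3 gives 130 − 26.4×4.3 = 16.48 → no gain ✓.
5 of the 6 constraints hold; not an equilibrium.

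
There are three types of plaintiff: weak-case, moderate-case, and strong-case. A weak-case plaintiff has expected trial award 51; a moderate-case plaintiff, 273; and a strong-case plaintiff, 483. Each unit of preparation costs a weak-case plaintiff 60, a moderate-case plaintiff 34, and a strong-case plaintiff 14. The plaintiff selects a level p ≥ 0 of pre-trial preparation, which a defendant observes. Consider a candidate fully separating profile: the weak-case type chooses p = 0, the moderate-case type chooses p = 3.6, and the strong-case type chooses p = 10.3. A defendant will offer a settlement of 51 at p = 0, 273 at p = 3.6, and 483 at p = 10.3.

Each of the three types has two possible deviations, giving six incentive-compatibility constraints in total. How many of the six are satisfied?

5

Moderate-case (own payoff 273 − 34×3.6 = 150.6): to p=0 gives 51 → no gain ✓; to p=10.3 gives 483 − 34×10.3 = 132.8 → no gain ✓.
Weak-case (own payoff 51): to p=3.6 gives 273 − 60×3.6 = 57 → profitable ✗; to p=10.3 gives 483 − 60×10.3 = -135 → no gain ✓.
Strong-case (own payoff 483 − 14×10.3 = 338.8): to p=0 gives 51 → no gain ✓; to p=3.6 gives 273 − 14×3.6 = 222.6 → no gain ✓.
5 of the 6 constraints hold; not an equilibrium.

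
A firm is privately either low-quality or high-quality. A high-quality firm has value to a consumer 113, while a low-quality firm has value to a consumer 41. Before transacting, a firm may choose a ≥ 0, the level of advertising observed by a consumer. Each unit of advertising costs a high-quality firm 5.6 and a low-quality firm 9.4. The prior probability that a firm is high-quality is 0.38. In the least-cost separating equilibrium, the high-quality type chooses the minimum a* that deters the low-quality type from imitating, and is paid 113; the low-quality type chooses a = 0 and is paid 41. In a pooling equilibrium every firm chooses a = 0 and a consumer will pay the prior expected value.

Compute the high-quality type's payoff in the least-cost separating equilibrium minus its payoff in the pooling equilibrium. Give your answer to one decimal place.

Least-cost separating signal: a* solves 41 = 113 − 9.4·a*, so a* = (113 − 41)/9.4 ≈ 7.6596.
High-quality type's separating payoff: 113 − 5.6 × a* = 113 − 5.6 × (113 − 41)/9.4 = 113 − 403.2/9.4 ≈ 70.106.
Pooling payoff: 0.38 × 113 + 0.62 × 41 = 68.36.
Difference: 70.106 − 68.36 = 1.746, i.e. 1.7 to one decimal place.
The high-quality type prefers to separate.

1.7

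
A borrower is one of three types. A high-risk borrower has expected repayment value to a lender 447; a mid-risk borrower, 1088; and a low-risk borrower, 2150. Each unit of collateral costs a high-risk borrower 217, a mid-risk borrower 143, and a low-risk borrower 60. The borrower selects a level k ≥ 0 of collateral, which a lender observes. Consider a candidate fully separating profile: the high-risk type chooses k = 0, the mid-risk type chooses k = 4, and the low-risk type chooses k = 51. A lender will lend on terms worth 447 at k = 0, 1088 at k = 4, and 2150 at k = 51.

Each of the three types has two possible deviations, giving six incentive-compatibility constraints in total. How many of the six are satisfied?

4

High-risk (own payoff 447): to k=4 gives 1088 − 217×4 = 220 → no gain ✓; to k=51 gives 2150 − 217×51 = -8917 → no gain ✓.
Mid-risk (own payoff 1088 − 143×4 = 516): to k=0 gives 447 → no gain ✓; to k=51 gives 2150 − 143×51 = -5143 → no gain ✓.
Low-risk (own payoff 2150 − 60×51 = -910): to k=0 gives 447 → profitable ✗; to k=4 gives 1088 − 60×4 = 848 → profitable ✗.
4 of the 6 constraints hold; not an equilibrium.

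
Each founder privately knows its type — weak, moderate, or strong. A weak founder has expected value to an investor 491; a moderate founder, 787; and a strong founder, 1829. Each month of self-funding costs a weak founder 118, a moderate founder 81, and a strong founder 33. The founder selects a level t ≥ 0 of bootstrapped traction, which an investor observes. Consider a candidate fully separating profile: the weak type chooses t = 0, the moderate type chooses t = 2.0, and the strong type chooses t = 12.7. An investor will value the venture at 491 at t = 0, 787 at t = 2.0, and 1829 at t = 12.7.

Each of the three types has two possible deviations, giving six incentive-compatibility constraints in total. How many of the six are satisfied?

4

Strong (own payoff 1829 − 33×12.7 = 1409.9): to t=0 gives 491 → no gain ✓; to t=2.0 gives 787 − 33×2.0 = 721 → no gain ✓.
Weak (own payoff 491): to t=2.0 gives 787 − 118×2.0 = 551 → profitable ✗; to t=12.7 gives 1829 − 118×12.7 = 330.4 → no gain ✓.
Moderate (own payoff 787 − 81×2.0 = 625): to t=0 gives 491 → no gain ✓; to t=12.7 gives 1829 − 81×12.7 = 800.3 → profitable ✗.
4 of the 6 constraints hold; not an equilibrium.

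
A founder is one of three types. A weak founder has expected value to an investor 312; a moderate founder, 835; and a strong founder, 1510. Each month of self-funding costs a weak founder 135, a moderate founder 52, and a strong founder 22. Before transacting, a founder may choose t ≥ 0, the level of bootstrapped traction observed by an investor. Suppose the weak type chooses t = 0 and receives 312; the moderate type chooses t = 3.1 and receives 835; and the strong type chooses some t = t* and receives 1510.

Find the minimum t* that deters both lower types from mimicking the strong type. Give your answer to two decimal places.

16.08

Weak type (on-path payoff 312) won't mimic when 312 ≥ 1510 − 135·t*, i.e. t* ≥ 8.87.
Moderate type (on-path payoff 835 − 52×3.1 = 673.8) won't mimic when 673.8 ≥ 1510 − 52·t*, i.e. t* ≥ 16.08.
Both must hold, so t* = max(8.87, 16.08) = 16.08. The moderate type's constraint binds.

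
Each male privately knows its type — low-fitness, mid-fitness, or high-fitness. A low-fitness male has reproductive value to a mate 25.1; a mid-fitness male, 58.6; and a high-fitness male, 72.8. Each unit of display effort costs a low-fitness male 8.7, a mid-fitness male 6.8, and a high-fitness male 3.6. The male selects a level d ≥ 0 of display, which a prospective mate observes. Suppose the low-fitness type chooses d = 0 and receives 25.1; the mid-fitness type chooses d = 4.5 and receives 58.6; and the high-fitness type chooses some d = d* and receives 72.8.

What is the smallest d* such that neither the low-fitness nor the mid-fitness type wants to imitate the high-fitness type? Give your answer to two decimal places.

6.59

Low-fitness type (on-path payoff 25.1) won't mimic when 25.1 ≥ 72.8 − 8.7·d*, i.e. d* ≥ 5.48.
Mid-fitness type (on-path payoff 58.6 − 6.8×4.5 = 28) won't mimic when 28 ≥ 72.8 − 6.8·d*, i.e. d* ≥ 6.59.
Both must hold, so d* = max(5.48, 6.59) = 6.59. The mid-fitness type's constraint binds.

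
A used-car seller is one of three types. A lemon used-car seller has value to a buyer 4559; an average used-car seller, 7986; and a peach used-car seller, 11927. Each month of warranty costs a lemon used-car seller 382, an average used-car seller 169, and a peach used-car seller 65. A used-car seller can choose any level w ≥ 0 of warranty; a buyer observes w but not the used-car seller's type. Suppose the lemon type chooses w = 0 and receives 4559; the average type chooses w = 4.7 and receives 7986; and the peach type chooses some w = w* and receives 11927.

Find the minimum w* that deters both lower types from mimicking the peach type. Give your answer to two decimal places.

Average type (on-path payoff 7986 − 169×4.7 = 7191.7) won't mimic when 7191.7 ≥ 11927 − 169·w*, i.e. w* ≥ 28.02.
Lemon type (on-path payoff 4559) won't mimic when 4559 ≥ 11927 − 382·w*, i.e. w* ≥ 19.29.
Both must hold, so w* = max(19.29, 28.02) = 28.02. The average type's constraint binds.

28.02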